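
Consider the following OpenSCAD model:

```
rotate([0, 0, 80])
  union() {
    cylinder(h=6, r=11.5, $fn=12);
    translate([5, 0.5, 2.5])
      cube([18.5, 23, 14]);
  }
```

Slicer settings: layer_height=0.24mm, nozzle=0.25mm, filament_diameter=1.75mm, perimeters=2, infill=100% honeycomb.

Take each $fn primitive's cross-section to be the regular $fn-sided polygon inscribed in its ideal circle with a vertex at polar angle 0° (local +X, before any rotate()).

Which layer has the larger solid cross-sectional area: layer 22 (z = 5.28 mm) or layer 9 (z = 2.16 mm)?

Layer 22 (z = 5.28): the cylinder: section is a regular 12-gon, circumradius r=11.5 (area = (12/2)·11.500²·sin(360°/12) = 396.75 mm²); the cube at (5, 0.5) (footprint 18.5×23) is included at this height (area 425.50 mm²); Combining (union): the regions partially overlap — summed areas 822.25 mm² minus the doubly-counted overlap 41.82 mm² gives 780.43 mm² — area = 780.43 mm²; (rotated 80° about Z; rotation is an isometry so areas/perimeters/island counts are preserved). So its area = 780.43 mm². Layer 9 (z = 2.16): the cylinder: section is a regular 12-gon, circumradius r=11.5 (area = (12/2)·11.500²·sin(360°/12) = 396.75 mm²); the cube at (5, 0.5) is not intersected at this z (z outside [2.5, 16.5]); Taking the union: only the r=11.5 cylinder is present, so the union is just that shape — area = 396.75 mm²; (whole slice rotated 80° about Z — lengths, areas and connectivity unchanged). So its area = 396.75 mm². Layer 22 is larger (780.43 vs 396.75 mm²).

layer 22 (z = 5.28 mm)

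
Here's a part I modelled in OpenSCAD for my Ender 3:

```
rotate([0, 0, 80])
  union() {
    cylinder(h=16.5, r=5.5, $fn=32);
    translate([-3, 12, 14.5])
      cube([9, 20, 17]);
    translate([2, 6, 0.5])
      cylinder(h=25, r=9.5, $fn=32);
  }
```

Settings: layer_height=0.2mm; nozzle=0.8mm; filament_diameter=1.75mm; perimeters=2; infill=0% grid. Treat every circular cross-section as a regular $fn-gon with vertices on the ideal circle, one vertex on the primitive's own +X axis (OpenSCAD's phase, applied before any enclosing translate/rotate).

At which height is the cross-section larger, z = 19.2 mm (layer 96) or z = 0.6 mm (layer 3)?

layer 96 (z = 19.2 mm)

Layer 96 (z = 19.2): the cylinder is not intersected at this z (z outside [0, 16.5]); the 9×20 cube at (-3, 12) contributes its full rectangle (area 180.00 mm²); the r=9.5 cylinder at (2, 6) contributes a regular 32-gon of circumradius 9.5 (area = (32/2)·9.500²·sin(360°/32) = 281.71 mm²); Merging all regions: the regions partially overlap — summed areas 461.71 mm² minus the doubly-counted overlap 27.76 mm² gives 433.95 mm² — area = 433.95 mm²; (whole slice rotated 80° about Z — lengths, areas and connectivity unchanged). So its area = 433.95 mm². Layer 3 (z = 0.6): the r=5.5 cylinder contributes a regular 32-gon of circumradius 5.5 (area = (32/2)·5.500²·sin(360°/32) = 94.42 mm²); the cube at (-3, 12) does not reach this height (z outside [14.5, 31.5]); the r=9.5 cylinder at (2, 6) gives a regular 32-gon of circumradius 9.5 (constant along its height) (area = (32/2)·9.500²·sin(360°/32) = 281.71 mm²); Merging all regions: the regions partially overlap — summed areas 376.13 mm² minus the doubly-counted overlap 75.36 mm² gives 300.77 mm² — area = 300.77 mm²; (rotated 80° about Z; rotation is an isometry so areas/perimeters/island counts are preserved). So its area = 300.77 mm². Layer 96 is larger (433.95 vs 300.77 mm²).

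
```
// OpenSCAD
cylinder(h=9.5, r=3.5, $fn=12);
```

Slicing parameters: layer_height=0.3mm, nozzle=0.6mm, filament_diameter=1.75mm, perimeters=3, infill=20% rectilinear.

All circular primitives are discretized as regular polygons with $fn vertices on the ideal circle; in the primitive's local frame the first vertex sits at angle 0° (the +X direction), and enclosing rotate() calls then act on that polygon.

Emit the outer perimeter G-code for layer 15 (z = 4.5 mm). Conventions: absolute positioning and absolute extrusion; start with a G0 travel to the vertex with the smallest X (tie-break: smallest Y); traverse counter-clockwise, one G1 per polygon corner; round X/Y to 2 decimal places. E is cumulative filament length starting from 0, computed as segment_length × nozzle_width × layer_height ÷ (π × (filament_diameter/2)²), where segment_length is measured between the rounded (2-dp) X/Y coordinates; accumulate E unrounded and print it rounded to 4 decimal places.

G0 X-3.50 Y0.00 Z4.50
G1 X-3.03 Y-1.75 E0.1356
G1 X-1.75 Y-3.03 E0.2711
G1 X0.00 Y-3.50 E0.4067
G1 X1.75 Y-3.03 E0.5423
G1 X3.03 Y-1.75 E0.6777
G1 X3.50 Y0.00 E0.8133
G1 X3.03 Y1.75 E0.9489
G1 X1.75 Y3.03 E1.0844
G1 X0.00 Y3.50 E1.2200
G1 X-1.75 Y3.03 E1.3556
G1 X-3.03 Y1.75 E1.4911
G1 X-3.50 Y0.00 E1.6267

At z = 4.5 mm: the cylinder: section is a regular 12-gon, circumradius r=3.5. The outline is a single polygon with 12 vertices. Extrusion per mm of travel: 0.6 × 0.3 / (π × 0.875²) = 0.074835. Accumulating E over each segment gives final E = 1.6267.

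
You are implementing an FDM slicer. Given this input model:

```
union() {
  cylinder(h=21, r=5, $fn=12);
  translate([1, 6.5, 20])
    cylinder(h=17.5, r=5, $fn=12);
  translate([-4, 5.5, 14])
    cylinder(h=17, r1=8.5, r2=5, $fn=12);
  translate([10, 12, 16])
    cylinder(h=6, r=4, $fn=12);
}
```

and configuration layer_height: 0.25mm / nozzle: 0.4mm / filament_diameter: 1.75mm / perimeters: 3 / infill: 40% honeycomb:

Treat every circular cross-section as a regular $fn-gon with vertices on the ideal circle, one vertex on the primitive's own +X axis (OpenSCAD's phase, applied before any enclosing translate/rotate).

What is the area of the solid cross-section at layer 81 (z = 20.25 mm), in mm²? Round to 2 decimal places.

At z = 20.25 mm: the r=5 cylinder gives a regular 12-gon of circumradius 5 (constant along its height) (area = (12/2)·5.000²·sin(360°/12) = 75.00 mm²); the cylinder at (1, 6.5): section is a regular 12-gon, circumradius r=5 (area = (12/2)·5.000²·sin(360°/12) = 75.00 mm²); the cone at (-4, 5.5): at t=0.368 of its height the radius interpolates to r₁+(r₂−r₁)t = 7.213, giving a regular 12-gon of that circumradius (area = (12/2)·7.213²·sin(360°/12) = 156.09 mm²); the r=4 cylinder at (10, 12) contributes a regular 12-gon of circumradius 4 (area = (12/2)·4.000²·sin(360°/12) = 48.00 mm²); Merging all regions: the regions partially overlap — summed areas 354.09 mm² minus the doubly-counted overlap 86.79 mm² gives 267.30 mm² — area = 267.30 mm². Overall, the cross-section has 2 separate islands. Net area = 267.30 mm².

267.30 mm²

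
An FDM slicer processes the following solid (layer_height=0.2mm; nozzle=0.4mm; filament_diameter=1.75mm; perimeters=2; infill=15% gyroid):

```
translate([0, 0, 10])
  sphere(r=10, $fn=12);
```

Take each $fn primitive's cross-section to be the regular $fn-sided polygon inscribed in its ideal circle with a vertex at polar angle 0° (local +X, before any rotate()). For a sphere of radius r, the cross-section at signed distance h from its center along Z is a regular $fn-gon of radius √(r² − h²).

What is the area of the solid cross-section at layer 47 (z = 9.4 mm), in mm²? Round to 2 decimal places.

At z = 9.4 mm: the r=10 sphere contributes a regular 12-gon of circumradius √(10²−0.6²) = 9.982 (area = (12/2)·9.982²·sin(360°/12) = 298.92 mm²). Overall, the cross-section is a single solid region. Net area = 298.92 mm².

298.92 mm²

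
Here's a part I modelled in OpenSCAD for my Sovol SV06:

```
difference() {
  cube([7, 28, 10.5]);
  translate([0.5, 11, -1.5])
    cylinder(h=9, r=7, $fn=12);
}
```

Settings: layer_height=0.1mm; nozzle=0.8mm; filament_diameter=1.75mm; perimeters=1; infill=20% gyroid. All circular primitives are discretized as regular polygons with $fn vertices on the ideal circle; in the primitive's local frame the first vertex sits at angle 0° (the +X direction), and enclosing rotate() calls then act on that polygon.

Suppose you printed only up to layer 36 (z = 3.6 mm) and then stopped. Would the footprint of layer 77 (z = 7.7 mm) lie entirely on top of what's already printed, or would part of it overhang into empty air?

part overhangs

Compare the two slices. At z = 3.6: the 7×28 cube contributes its full rectangle (area 196.00 mm²); the r=7 cylinder at (0.5, 11) gives a regular 12-gon of circumradius 7 (constant along its height) (area = (12/2)·7.000²·sin(360°/12) = 147.00 mm²); Taking the first minus the rest: starting from the 7×28 cube (196.00 mm²), the r=7 cylinder at (0.5, 11) partially overlaps it — only the 79.50 mm² overlap (of its 147.00 mm²) is removed, clipping the outline — area = 116.50 mm². At z = 7.7: the 7×28 cube contributes its full rectangle (area 196.00 mm²); the cylinder at (0.5, 11) is absent (z outside [-1.5, 7.5]); Taking the first minus the rest: none of the subtracted shapes is present at this height, so the 7×28 cube is unchanged — area = 196.00 mm². Checking containment: at z = 7.7 the cross-section extends beyond the z = 3.6 cross-section by about 79.50 mm².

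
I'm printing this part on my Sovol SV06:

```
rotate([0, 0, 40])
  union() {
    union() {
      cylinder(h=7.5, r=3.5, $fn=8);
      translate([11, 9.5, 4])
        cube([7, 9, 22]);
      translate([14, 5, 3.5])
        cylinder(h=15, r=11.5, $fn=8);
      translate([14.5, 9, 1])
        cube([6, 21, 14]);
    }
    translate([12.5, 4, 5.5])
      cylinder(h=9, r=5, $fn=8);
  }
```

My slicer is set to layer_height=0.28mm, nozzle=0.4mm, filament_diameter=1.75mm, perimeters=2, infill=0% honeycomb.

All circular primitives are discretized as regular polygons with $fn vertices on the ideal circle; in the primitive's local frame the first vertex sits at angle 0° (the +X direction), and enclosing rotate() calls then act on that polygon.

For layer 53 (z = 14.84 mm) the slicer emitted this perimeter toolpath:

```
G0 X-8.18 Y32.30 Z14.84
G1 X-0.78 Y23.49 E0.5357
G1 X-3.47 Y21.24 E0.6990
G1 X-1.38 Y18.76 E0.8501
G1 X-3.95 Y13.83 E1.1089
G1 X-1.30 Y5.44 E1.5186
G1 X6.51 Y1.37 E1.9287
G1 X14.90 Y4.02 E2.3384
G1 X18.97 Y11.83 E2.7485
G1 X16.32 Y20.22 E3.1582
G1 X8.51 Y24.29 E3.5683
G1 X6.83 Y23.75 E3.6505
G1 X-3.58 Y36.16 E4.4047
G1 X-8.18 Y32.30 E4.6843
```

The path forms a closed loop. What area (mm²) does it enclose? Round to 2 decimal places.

472.75 mm²

Apply the shoelace formula to the sequence of (X, Y) vertices; enclosed area = 472.75 mm².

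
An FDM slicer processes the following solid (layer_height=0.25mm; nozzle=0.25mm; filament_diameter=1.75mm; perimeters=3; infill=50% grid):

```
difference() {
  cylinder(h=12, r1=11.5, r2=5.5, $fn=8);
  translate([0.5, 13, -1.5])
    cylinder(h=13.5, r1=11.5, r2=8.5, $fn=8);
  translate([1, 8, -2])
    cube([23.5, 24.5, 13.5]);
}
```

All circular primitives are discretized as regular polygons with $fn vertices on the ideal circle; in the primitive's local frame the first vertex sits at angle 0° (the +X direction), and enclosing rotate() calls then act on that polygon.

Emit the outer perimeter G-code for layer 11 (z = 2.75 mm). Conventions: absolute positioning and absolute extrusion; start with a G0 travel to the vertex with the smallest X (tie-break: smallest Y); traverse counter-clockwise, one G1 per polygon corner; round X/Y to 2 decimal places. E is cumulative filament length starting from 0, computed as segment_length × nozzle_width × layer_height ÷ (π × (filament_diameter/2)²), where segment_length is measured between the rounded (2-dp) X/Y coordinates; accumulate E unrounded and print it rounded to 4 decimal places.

At z = 2.75 mm: the cone: at t=0.229 of its height the radius interpolates to r₁+(r₂−r₁)t = 10.125, giving a regular 8-gon of that circumradius; the cone at (0.5, 13) contributes a regular 8-gon of circumradius 10.556 (interpolated between r1=11.5 and r2=8.5 at t=0.315); the 23.5×24.5 cube at (1, 8) contributes its full rectangle; Subtracting the remaining from the first: starting from the cone, the cone at (0.5, 13) partially overlaps it — only the 68.19 mm² overlap (of its 315.14 mm²) is removed, clipping the outline; the 23.5×24.5 cube at (1, 8) misses the remaining region (no effect) — 1 connected region. The outline is a single polygon with 9 vertices. Extrusion per mm of travel: 0.25 × 0.25 / (π × 0.875²) = 0.025984. Accumulating E over each segment gives final E = 1.5907.

G0 X-10.12 Y0.00 Z2.75
G1 X-7.16 Y-7.16 E0.2013
G1 X0.00 Y-10.12 E0.4026
G1 X7.16 Y-7.16 E0.6040
G1 X10.12 Y0.00 E0.8053
G1 X7.85 Y5.49 E0.9597
G1 X0.50 Y2.44 E1.1664
G1 X-6.96 Y5.54 E1.3763
G1 X-7.40 Y6.58 E1.4057
G1 X-10.12 Y0.00 E1.5907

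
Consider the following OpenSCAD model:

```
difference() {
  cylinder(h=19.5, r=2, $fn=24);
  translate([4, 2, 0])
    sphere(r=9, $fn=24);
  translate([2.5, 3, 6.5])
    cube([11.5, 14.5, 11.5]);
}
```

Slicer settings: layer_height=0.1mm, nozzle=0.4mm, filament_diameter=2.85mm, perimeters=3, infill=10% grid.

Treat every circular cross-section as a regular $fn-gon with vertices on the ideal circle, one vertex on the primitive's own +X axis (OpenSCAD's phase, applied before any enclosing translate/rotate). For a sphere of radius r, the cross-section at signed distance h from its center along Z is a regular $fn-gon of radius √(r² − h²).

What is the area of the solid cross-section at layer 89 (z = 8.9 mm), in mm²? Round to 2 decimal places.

At z = 8.9 mm: the r=2 cylinder contributes a regular 24-gon of circumradius 2 (area = (24/2)·2.000²·sin(360°/24) = 12.42 mm²); the sphere at (4, 2): section is a regular 24-gon, circumradius = √(r²−h²) = √(9²−8.9²) = 1.338 (area = (24/2)·1.338²·sin(360°/24) = 5.56 mm²); the cube at (2.5, 3) is present — its section is the full 11.5×14.5 rectangle (area 166.75 mm²); Subtracting the remaining from the first: starting from the r=2 cylinder (12.42 mm²), the r=9 sphere at (4, 2) misses the remaining region (no effect); the 11.5×14.5 cube at (2.5, 3) misses the remaining region (no effect) — area = 12.42 mm². Overall, the cross-section is a single solid region. Net area = 12.42 mm².

12.42 mm²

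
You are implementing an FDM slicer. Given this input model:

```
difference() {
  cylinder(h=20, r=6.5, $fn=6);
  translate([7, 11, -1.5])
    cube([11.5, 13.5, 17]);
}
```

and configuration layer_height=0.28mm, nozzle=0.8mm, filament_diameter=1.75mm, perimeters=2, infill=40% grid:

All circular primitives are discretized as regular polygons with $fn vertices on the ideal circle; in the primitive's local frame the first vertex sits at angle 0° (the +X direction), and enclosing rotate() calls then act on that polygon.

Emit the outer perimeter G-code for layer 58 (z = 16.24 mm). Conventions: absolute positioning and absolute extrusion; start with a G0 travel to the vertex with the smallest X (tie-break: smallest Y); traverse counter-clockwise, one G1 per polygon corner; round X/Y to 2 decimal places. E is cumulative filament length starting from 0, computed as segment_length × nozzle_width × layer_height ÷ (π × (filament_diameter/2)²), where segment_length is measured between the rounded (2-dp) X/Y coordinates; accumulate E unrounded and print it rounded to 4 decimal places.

At z = 16.24 mm: the r=6.5 cylinder gives a regular 6-gon of circumradius 6.5 (constant along its height); the cube at (7, 11) is not intersected at this z (z outside [-1.5, 15.5]); Taking the first minus the rest: none of the subtracted shapes is present at this height, so the r=6.5 cylinder is unchanged — 1 connected region. The outline is a single polygon with 6 vertices. Extrusion per mm of travel: 0.8 × 0.28 / (π × 0.875²) = 0.093128. Accumulating E over each segment gives final E = 3.6323.

G0 X-6.50 Y0.00 Z16.24
G1 X-3.25 Y-5.63 E0.6054
G1 X3.25 Y-5.63 E1.2107
G1 X6.50 Y0.00 E1.8161
G1 X3.25 Y5.63 E2.4215
G1 X-3.25 Y5.63 E3.0269
G1 X-6.50 Y0.00 E3.6323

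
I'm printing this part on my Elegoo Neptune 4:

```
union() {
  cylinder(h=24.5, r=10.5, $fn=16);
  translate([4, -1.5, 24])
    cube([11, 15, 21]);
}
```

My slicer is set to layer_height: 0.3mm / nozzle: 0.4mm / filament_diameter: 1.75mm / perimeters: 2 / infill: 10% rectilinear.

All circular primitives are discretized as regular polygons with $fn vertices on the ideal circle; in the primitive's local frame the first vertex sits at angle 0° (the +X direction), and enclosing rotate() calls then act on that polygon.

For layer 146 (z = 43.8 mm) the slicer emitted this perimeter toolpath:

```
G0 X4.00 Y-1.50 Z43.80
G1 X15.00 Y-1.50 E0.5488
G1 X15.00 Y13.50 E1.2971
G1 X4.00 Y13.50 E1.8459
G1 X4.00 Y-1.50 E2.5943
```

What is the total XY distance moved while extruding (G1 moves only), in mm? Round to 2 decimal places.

Sum the Euclidean lengths of each G1 segment: total = 52.00 mm.

52.00 mm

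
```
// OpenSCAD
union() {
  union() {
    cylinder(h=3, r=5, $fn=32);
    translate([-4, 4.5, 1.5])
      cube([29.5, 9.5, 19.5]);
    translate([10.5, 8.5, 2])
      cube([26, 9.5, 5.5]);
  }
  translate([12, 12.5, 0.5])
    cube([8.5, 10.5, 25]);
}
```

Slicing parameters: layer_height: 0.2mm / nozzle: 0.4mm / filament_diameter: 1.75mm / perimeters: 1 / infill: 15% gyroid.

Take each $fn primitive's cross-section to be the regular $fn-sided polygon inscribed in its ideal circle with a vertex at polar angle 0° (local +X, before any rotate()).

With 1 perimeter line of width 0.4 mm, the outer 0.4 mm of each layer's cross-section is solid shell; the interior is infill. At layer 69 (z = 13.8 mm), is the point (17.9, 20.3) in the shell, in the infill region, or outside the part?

At z = 13.8 mm: the cylinder does not reach this height (z outside [0, 3]); the 29.5×9.5 cube at (-4, 4.5) contributes its full rectangle; the cube at (10.5, 8.5) is absent (z outside [2, 7.5]); Taking the union: only the 29.5×9.5 cube at (-4, 4.5) is present, so the union is just that shape — 1 connected region; the 8.5×10.5 cube at (12, 12.5) contributes its full rectangle; Combining (union): the regions partially overlap (shared area 12.75 mm²), so overlapping operands fuse into one piece — 1 connected region. Overall, the cross-section is a single solid region. The nearest boundary edge runs (20.50, 23.00)→(20.50, 14.00); distance from the point to it = 2.60 mm. The point is inside the cross-section and 2.60 mm from the nearest boundary — more than the 0.4 mm shell width (1 × 0.4), so it's in the infill interior.

infill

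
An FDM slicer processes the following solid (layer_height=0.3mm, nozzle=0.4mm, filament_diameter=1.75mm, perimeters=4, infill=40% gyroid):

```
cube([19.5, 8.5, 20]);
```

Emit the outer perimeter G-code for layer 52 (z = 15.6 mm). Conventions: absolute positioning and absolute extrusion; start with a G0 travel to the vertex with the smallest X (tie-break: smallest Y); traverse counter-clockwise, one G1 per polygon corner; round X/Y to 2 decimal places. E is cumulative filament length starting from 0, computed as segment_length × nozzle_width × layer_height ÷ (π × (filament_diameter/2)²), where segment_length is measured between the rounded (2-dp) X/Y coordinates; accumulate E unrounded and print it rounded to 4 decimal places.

At z = 15.6 mm: the 19.5×8.5 cube contributes its full rectangle. The outline is a single polygon with 4 vertices. Extrusion per mm of travel: 0.4 × 0.3 / (π × 0.875²) = 0.049890. Accumulating E over each segment gives final E = 2.7939.

G0 X0.00 Y0.00 Z15.60
G1 X19.50 Y0.00 E0.9729
G1 X19.50 Y8.50 E1.3969
G1 X0.00 Y8.50 E2.3698
G1 X0.00 Y0.00 E2.7939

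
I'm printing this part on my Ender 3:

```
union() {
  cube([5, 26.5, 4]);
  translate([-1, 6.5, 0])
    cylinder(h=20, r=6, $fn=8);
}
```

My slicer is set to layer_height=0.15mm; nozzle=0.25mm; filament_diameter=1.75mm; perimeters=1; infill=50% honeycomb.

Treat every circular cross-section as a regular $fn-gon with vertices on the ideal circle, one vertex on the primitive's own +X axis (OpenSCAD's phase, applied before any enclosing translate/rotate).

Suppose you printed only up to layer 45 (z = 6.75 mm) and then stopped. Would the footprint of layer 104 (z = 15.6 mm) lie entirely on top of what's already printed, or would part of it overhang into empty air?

Compare the two slices. At z = 6.75: the cube is absent (z outside [0, 4]); the r=6 cylinder at (-1, 6.5) contributes a regular 8-gon of circumradius 6 (area = (8/2)·6.000²·sin(360°/8) = 101.82 mm²); Merging all regions: only the r=6 cylinder at (-1, 6.5) is present, so the union is just that shape — area = 101.82 mm². At z = 15.6: the cube is not intersected at this z (z outside [0, 4]); the r=6 cylinder at (-1, 6.5) gives a regular 8-gon of circumradius 6 (constant along its height) (area = (8/2)·6.000²·sin(360°/8) = 101.82 mm²); Merging all regions: only the r=6 cylinder at (-1, 6.5) is present, so the union is just that shape — area = 101.82 mm². Checking containment: the cross-section at z = 15.6 is a subset of the cross-section at z = 6.75.

entirely on top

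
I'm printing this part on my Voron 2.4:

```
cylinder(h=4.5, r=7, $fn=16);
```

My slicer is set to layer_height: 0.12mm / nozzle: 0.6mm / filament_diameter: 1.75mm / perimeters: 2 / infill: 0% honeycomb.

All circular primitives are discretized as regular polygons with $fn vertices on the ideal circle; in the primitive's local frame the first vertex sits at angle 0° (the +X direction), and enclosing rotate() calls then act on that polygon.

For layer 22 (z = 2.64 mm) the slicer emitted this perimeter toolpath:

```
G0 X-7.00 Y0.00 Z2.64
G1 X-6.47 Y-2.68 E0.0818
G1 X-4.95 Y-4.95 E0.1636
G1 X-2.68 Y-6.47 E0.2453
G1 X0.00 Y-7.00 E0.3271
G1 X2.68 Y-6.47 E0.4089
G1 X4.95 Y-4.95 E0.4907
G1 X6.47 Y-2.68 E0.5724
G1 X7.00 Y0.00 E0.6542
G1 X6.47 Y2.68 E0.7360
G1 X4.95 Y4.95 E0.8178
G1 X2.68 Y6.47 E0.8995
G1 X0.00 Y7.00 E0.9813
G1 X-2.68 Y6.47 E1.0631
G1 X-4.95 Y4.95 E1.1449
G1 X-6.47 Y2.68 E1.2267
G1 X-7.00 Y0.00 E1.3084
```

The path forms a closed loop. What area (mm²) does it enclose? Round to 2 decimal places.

150.08 mm²

Apply the shoelace formula to the sequence of (X, Y) vertices; enclosed area = 150.08 mm².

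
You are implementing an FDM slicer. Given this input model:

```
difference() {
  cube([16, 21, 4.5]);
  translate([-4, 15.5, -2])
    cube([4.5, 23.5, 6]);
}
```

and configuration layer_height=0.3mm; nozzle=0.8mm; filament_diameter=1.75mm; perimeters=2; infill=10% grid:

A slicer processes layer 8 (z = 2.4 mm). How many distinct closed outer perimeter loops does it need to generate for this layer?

1

At z = 2.4 mm: the cube is present — its section is the full 16×21 rectangle; the cube at (-4, 15.5) is present — its section is the full 4.5×23.5 rectangle; Subtracting the remaining from the first: starting from the 16×21 cube, the 4.5×23.5 cube at (-4, 15.5) partially overlaps it — only the 2.75 mm² overlap (of its 105.75 mm²) is removed, clipping the outline — 1 connected region. The result has 1 disconnected region.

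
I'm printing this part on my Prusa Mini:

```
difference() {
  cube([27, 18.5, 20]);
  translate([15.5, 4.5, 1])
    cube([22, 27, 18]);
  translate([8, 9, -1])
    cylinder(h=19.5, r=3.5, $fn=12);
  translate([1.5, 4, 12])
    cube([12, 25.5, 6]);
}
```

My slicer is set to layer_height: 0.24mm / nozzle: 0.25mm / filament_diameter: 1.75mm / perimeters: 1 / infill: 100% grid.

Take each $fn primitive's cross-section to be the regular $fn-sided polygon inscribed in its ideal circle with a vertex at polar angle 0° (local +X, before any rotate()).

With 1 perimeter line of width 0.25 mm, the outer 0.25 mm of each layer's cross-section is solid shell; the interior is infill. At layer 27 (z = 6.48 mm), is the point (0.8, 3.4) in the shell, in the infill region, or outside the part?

infill

At z = 6.48 mm: the cube is present — its section is the full 27×18.5 rectangle; the cube at (15.5, 4.5) (footprint 22×27) is included at this height; the cylinder at (8, 9): section is a regular 12-gon, circumradius r=3.5; the cube at (1.5, 4) is not intersected at this z (z outside [12, 18]); Subtracting the remaining from the first: starting from the 27×18.5 cube, the 22×27 cube at (15.5, 4.5) partially overlaps it — only the 161.00 mm² overlap (of its 594.00 mm²) is removed, clipping the outline; the r=3.5 cylinder at (8, 9) lies wholly inside it (removes its full 36.75 mm² and its 21.74 mm outline becomes a hole wall) — 1 connected region with 1 hole. Overall, the cross-section is one region with 1 hole. The nearest boundary edge runs (0.00, 0.00)→(0.00, 18.50); distance from the point to it = 0.80 mm. The point is inside the cross-section and 0.80 mm from the nearest boundary — more than the 0.25 mm shell width (1 × 0.25), so it's in the infill interior.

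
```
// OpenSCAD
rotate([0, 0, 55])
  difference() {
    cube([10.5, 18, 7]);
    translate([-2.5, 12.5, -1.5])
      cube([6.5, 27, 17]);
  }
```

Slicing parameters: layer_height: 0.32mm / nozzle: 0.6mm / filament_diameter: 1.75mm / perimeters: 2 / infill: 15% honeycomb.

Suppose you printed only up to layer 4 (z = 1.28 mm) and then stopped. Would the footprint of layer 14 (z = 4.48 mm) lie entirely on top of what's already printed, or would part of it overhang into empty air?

Compare the two slices. At z = 1.28: the cube (footprint 10.5×18) is included at this height (area 189.00 mm²); the cube at (-2.5, 12.5) is present — its section is the full 6.5×27 rectangle (area 175.50 mm²); Subtracting the remaining from the first: starting from the 10.5×18 cube (189.00 mm²), the 6.5×27 cube at (-2.5, 12.5) partially overlaps it — only the 22.00 mm² overlap (of its 175.50 mm²) is removed, clipping the outline — area = 167.00 mm²; (rotated 55° about Z; rotation is an isometry so areas/perimeters/island counts are preserved). At z = 4.48: the cube (footprint 10.5×18) is included at this height (area 189.00 mm²); the cube at (-2.5, 12.5) (footprint 6.5×27) is included at this height (area 175.50 mm²); After the difference (first − rest): starting from the 10.5×18 cube (189.00 mm²), the 6.5×27 cube at (-2.5, 12.5) partially overlaps it — only the 22.00 mm² overlap (of its 175.50 mm²) is removed, clipping the outline — area = 167.00 mm²; (whole slice rotated 55° about Z — lengths, areas and connectivity unchanged). Checking containment: the cross-section at z = 4.48 is a subset of the cross-section at z = 1.28.

entirely on top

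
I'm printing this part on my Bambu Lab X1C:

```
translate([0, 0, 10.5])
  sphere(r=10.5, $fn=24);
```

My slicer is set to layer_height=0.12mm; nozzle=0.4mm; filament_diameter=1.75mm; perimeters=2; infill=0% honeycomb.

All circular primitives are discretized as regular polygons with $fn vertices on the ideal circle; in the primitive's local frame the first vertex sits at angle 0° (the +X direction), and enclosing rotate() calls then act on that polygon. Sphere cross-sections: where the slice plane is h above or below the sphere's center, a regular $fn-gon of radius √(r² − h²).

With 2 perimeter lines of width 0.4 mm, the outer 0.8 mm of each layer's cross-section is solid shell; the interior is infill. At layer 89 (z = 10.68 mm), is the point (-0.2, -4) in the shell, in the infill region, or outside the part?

At z = 10.68 mm: the r=10.5 sphere slices to a regular 24-gon of circumradius 10.498 (√(r²−h²) with h=0.18 from center). Overall, the cross-section is a single solid region. The nearest boundary edge runs (-2.72, -10.14)→(-0.00, -10.50); distance from the point to it = 6.42 mm. The point is inside the cross-section and 6.42 mm from the nearest boundary — more than the 0.8 mm shell width (2 × 0.4), so it's in the infill interior.

infill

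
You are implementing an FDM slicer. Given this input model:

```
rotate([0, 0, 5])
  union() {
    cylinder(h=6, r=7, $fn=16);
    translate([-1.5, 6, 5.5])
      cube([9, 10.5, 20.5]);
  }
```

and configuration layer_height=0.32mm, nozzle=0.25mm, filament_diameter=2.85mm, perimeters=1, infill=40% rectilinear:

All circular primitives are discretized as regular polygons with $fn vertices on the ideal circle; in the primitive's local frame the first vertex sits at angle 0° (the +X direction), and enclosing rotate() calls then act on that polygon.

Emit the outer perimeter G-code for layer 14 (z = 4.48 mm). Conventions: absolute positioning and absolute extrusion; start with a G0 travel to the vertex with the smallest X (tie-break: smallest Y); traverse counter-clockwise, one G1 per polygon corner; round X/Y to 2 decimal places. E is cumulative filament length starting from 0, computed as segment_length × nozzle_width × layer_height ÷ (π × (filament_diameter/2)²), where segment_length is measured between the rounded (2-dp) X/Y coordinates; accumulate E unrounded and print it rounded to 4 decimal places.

At z = 4.48 mm: the cylinder: section is a regular 16-gon, circumradius r=7; the cube at (-1.5, 6) does not reach this height (z outside [5.5, 26]); Taking the union: only the r=7 cylinder is present, so the union is just that shape — 1 connected region; (rotated 5° about Z; rotation is an isometry so areas/perimeters/island counts are preserved). The outline is a single polygon with 16 vertices. Extrusion per mm of travel: 0.25 × 0.32 / (π × 1.425²) = 0.012540. Accumulating E over each segment gives final E = 0.5480.

G0 X-6.97 Y-0.61 Z4.48
G1 X-6.21 Y-3.23 E0.0342
G1 X-4.50 Y-5.36 E0.0685
G1 X-2.10 Y-6.68 E0.1028
G1 X0.61 Y-6.97 E0.1370
G1 X3.23 Y-6.21 E0.1712
G1 X5.36 Y-4.50 E0.2055
G1 X6.68 Y-2.10 E0.2398
G1 X6.97 Y0.61 E0.2740
G1 X6.21 Y3.23 E0.3082
G1 X4.50 Y5.36 E0.3424
G1 X2.10 Y6.68 E0.3768
G1 X-0.61 Y6.97 E0.4110
G1 X-3.23 Y6.21 E0.4452
G1 X-5.36 Y4.50 E0.4794
G1 X-6.68 Y2.10 E0.5138
G1 X-6.97 Y-0.61 E0.5480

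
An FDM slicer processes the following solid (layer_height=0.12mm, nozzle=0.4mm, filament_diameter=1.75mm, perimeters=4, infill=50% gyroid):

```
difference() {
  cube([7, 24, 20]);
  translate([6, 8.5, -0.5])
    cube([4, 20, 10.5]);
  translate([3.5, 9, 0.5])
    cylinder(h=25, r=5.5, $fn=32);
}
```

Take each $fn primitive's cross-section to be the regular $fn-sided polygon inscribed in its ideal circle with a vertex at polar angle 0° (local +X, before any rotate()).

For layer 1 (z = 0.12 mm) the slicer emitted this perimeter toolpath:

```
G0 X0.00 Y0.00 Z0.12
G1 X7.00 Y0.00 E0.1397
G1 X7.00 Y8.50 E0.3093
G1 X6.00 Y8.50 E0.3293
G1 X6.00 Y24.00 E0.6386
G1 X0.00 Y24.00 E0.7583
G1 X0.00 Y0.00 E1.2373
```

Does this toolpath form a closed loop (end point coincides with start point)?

Start point (G0): (0.00, 0.00). End point (last G1): the path returns to the start — closed.

yes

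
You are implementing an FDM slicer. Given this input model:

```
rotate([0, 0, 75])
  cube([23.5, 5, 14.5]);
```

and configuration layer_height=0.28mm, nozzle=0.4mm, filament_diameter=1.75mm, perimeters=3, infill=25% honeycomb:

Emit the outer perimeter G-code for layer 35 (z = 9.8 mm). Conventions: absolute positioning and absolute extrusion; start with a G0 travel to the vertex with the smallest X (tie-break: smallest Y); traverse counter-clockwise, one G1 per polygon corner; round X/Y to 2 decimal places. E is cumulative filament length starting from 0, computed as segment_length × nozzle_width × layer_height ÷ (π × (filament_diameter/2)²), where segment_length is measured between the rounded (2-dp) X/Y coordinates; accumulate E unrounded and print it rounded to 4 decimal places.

At z = 9.8 mm: the cube is present — its section is the full 23.5×5 rectangle; (rotated 75° about Z; rotation is an isometry so areas/perimeters/island counts are preserved). The outline is a single polygon with 4 vertices. Extrusion per mm of travel: 0.4 × 0.28 / (π × 0.875²) = 0.046564. Accumulating E over each segment gives final E = 2.6541.

G0 X-4.83 Y1.29 Z9.80
G1 X0.00 Y0.00 E0.2328
G1 X6.08 Y22.70 E1.3271
G1 X1.25 Y23.99 E1.5598
G1 X-4.83 Y1.29 E2.6541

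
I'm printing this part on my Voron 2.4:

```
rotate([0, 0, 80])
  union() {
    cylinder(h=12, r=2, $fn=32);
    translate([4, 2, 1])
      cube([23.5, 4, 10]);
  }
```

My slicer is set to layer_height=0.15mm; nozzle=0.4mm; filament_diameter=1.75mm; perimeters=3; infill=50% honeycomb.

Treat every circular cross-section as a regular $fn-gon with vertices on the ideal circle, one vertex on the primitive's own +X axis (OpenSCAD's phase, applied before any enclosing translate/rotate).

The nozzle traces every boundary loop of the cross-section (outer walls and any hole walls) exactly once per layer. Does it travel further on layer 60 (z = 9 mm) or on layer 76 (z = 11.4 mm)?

Layer 60 (z = 9): the r=2 cylinder contributes a regular 32-gon of circumradius 2 (perimeter = 2·32·2.000·sin(180°/32) = 12.55 mm); the 23.5×4 cube at (4, 2) contributes its full rectangle (perimeter 55.00 mm); Combining (union): the 2 present regions are separate (no shared area or edge), so areas and boundary lengths simply add and each stays a separate island — boundary = 67.55 mm; (whole slice rotated 80° about Z — lengths, areas and connectivity unchanged). So its perimeter = 67.55 mm. Layer 76 (z = 11.4): the cylinder: section is a regular 32-gon, circumradius r=2 (perimeter = 2·32·2.000·sin(180°/32) = 12.55 mm); the cube at (4, 2) is not intersected at this z (z outside [1, 11]); Combining (union): only the r=2 cylinder is present, so the union is just that shape — boundary = 12.55 mm; (whole slice rotated 80° about Z — lengths, areas and connectivity unchanged). So its perimeter = 12.55 mm. Layer 60 is larger (67.55 vs 12.55 mm).

layer 60 (z = 9 mm)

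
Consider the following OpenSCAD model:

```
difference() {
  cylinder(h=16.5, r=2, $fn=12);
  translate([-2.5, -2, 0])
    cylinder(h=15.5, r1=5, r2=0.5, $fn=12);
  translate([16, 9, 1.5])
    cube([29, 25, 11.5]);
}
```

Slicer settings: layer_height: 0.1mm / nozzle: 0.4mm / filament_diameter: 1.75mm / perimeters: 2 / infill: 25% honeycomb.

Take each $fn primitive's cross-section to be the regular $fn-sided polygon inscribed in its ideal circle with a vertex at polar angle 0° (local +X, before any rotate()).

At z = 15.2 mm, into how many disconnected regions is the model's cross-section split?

At z = 15.2 mm: the r=2 cylinder gives a regular 12-gon of circumradius 2 (constant along its height); the cone at (-2.5, -2) contributes a regular 12-gon of circumradius 0.587 (interpolated between r1=5 and r2=0.5 at t=0.981); the cube at (16, 9) is not intersected at this z (z outside [1.5, 13]); Taking the first minus the rest: starting from the r=2 cylinder, the cone at (-2.5, -2) misses the remaining region (no effect) — 1 connected region. The result has 1 disconnected region.

1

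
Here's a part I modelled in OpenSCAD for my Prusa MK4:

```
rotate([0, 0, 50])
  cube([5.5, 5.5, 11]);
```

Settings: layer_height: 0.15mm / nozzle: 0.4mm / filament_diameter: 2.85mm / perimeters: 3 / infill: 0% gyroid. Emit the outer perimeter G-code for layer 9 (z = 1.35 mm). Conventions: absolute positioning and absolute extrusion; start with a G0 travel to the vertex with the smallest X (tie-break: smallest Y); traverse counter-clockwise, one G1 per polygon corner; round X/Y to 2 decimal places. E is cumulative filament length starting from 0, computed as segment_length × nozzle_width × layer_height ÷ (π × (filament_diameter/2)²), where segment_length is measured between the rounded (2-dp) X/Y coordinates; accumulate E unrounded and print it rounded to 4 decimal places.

At z = 1.35 mm: the 5.5×5.5 cube contributes its full rectangle; (rotated 50° about Z; rotation is an isometry so areas/perimeters/island counts are preserved). The outline is a single polygon with 4 vertices. Extrusion per mm of travel: 0.4 × 0.15 / (π × 1.425²) = 0.009405. Accumulating E over each segment gives final E = 0.2069.

G0 X-4.21 Y3.54 Z1.35
G1 X0.00 Y0.00 E0.0517
G1 X3.54 Y4.21 E0.1035
G1 X-0.68 Y7.75 E0.1553
G1 X-4.21 Y3.54 E0.2069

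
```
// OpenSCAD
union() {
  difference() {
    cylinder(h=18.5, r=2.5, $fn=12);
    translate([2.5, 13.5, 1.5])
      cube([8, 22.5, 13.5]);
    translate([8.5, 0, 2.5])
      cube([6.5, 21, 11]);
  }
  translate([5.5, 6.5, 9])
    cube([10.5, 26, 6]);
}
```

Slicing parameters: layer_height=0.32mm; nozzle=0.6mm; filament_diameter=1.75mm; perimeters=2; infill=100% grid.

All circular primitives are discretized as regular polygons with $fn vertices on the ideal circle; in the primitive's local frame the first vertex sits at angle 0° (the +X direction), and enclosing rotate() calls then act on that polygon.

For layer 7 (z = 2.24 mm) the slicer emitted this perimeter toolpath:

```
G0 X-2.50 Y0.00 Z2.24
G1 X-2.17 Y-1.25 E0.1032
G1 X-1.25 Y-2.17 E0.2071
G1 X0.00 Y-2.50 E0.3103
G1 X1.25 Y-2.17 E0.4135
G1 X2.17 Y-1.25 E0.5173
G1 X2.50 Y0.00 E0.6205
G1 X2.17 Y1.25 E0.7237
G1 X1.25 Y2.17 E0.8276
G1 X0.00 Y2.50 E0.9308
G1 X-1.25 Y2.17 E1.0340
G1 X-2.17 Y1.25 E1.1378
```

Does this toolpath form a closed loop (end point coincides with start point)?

no

Start point (G0): (-2.50, 0.00). End point (last G1): the path does not return to the start — open.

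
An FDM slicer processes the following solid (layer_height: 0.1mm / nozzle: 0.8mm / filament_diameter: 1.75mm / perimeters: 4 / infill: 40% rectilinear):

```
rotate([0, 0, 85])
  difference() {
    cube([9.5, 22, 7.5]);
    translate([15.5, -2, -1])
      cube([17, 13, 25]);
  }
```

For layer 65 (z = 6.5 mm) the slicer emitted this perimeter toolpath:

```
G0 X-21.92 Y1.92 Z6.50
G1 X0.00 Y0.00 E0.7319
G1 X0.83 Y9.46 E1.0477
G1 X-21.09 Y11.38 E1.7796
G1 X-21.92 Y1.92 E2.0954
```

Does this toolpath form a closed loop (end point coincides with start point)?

Start point (G0): (-21.92, 1.92). End point (last G1): the path returns to the start — closed.

yes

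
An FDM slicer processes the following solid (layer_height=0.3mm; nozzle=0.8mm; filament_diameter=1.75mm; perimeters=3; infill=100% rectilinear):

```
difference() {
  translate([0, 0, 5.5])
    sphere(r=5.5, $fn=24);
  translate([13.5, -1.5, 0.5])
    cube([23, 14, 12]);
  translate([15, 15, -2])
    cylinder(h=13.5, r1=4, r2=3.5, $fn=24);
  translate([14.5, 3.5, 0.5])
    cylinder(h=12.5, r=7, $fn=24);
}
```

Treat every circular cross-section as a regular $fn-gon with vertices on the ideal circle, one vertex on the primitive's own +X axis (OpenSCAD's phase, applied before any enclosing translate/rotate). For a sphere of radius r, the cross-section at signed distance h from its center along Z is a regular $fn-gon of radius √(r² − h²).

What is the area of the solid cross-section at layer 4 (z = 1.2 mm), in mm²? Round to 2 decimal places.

At z = 1.2 mm: the r=5.5 sphere slices to a regular 24-gon of circumradius 3.429 (√(r²−h²) with h=4.3 from center) (area = (24/2)·3.429²·sin(360°/24) = 36.52 mm²); the 23×14 cube at (13.5, -1.5) contributes its full rectangle (area 322.00 mm²); the cone at (15, 15) (r1=4→r2=3.5) has section circumradius 3.881 here — a regular 24-gon (area = (24/2)·3.881²·sin(360°/24) = 46.79 mm²); the r=7 cylinder at (14.5, 3.5) gives a regular 24-gon of circumradius 7 (constant along its height) (area = (24/2)·7.000²·sin(360°/24) = 152.19 mm²); Subtracting the remaining from the first: starting from the r=5.5 sphere (36.52 mm²), the 23×14 cube at (13.5, -1.5) misses the remaining region (no effect); the cone at (15, 15) misses the remaining region (no effect); the r=7 cylinder at (14.5, 3.5) misses the remaining region (no effect) — area = 36.52 mm². Overall, the cross-section is a single solid region. Net area = 36.52 mm².

36.52 mm²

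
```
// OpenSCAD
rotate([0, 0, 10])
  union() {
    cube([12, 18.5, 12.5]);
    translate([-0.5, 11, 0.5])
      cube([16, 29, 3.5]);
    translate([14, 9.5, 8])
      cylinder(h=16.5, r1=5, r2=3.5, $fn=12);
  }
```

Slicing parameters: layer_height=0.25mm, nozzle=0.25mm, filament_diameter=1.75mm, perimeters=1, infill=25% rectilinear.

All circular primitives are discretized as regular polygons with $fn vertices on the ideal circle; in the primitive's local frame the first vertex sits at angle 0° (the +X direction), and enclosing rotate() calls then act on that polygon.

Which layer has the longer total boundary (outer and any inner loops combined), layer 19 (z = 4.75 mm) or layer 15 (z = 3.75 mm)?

layer 15 (z = 3.75 mm)

Layer 19 (z = 4.75): the 12×18.5 cube contributes its full rectangle (perimeter 61.00 mm); the cube at (-0.5, 11) is not intersected at this z (z outside [0.5, 4]); the cone at (14, 9.5) is absent (z outside [8, 24.5]); Merging all regions: only the 12×18.5 cube is present, so the union is just that shape — boundary = 61.00 mm; (whole slice rotated 10° about Z — lengths, areas and connectivity unchanged). So its perimeter = 61.00 mm. Layer 15 (z = 3.75): the cube (footprint 12×18.5) is included at this height (perimeter 61.00 mm); the cube at (-0.5, 11) (footprint 16×29) is included at this height (perimeter 90.00 mm); the cone at (14, 9.5) does not reach this height (z outside [8, 24.5]); Taking the union: the regions partially overlap (shared area 90.00 mm²), so the edge portions inside another operand are dropped and the merged outline is re-measured after clipping — boundary = 112.00 mm; (rotated 10° about Z; rotation is an isometry so areas/perimeters/island counts are preserved). So its perimeter = 112.00 mm. Layer 15 is larger (112.00 vs 61.00 mm).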